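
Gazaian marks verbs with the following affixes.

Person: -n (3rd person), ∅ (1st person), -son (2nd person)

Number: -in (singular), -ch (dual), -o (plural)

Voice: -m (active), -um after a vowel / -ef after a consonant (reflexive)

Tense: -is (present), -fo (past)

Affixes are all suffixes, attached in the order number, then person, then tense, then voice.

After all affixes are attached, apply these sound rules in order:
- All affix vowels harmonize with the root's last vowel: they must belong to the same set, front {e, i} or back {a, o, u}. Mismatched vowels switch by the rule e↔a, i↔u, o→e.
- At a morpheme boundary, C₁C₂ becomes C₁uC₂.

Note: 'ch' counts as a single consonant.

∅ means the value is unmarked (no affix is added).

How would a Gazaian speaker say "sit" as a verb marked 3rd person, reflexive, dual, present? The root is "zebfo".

zebfochunusaf

Attach number dual -ch → zebfoch.
Attach person 3rd person -n → zebfochn.
Attach tense present -is → zebfochnis.
Attach voice reflexive -ef (after consonant 's') → zebfochnisef.
Apply vowel harmony: zebfochnisef → zebfochnusaf.
Apply epenthesis: zebfochnusaf → zebfochunusaf.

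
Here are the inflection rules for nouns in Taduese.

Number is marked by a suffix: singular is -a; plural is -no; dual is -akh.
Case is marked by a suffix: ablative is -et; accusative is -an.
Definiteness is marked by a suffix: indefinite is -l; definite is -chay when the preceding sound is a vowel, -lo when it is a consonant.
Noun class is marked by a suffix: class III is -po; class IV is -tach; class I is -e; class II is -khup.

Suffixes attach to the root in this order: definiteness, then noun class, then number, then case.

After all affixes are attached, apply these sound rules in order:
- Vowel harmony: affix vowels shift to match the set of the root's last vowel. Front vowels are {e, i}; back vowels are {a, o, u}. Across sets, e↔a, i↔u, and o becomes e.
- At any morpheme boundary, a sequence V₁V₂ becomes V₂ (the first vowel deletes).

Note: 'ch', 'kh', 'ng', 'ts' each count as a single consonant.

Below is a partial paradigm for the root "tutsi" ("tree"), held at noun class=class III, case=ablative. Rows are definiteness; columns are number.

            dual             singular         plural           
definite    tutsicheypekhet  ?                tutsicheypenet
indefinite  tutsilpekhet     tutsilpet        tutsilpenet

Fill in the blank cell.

tutsicheypet

Attach definiteness definite -chay (after vowel 'i') → tutsichay.
Attach noun class class III -po → tutsichaypo.
Attach number singular -a → tutsichaypoa.
Attach case ablative -et → tutsichaypoaet.
Apply vowel harmony: tutsichaypoaet → tutsicheypeeet.
Apply vowel deletion: tutsicheypeeet → tutsicheypet.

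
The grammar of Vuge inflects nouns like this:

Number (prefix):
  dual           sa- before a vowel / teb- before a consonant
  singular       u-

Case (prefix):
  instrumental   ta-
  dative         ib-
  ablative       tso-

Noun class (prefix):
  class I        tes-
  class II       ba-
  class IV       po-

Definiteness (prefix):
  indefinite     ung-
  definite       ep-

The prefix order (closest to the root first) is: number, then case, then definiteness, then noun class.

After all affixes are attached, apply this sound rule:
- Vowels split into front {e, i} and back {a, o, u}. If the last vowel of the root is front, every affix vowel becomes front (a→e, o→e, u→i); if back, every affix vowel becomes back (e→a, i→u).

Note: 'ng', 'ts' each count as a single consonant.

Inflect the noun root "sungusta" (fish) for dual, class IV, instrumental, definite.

Attach number dual teb- (before consonant 's') → tebsungusta.
Attach case instrumental ta- → tatebsungusta.
Attach definiteness definite ep- → eptatebsungusta.
Attach noun class class IV po- → poeptatebsungusta.
Apply vowel harmony: poeptatebsungusta → poaptatabsungusta.

poaptatabsungusta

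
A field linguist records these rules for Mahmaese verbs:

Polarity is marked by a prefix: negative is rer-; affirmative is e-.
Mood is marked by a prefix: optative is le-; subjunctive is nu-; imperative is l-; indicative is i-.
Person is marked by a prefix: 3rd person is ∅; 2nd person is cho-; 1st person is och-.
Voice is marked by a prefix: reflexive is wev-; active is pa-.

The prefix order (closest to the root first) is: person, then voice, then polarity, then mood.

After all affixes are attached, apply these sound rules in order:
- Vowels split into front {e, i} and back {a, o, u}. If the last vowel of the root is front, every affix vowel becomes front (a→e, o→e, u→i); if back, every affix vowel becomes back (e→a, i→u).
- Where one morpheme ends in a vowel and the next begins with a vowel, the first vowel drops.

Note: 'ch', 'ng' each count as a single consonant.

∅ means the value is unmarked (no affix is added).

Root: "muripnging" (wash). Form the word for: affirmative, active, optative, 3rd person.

person = 3rd person: zero marking, form stays muripnging.
Attach voice active pa- → pamuripnging.
Attach polarity affirmative e- → epamuripnging.
Attach mood optative le- → leepamuripnging.
Apply vowel harmony: leepamuripnging → leepemuripnging.
Apply vowel deletion: leepemuripnging → lepemuripnging.

lepemuripnging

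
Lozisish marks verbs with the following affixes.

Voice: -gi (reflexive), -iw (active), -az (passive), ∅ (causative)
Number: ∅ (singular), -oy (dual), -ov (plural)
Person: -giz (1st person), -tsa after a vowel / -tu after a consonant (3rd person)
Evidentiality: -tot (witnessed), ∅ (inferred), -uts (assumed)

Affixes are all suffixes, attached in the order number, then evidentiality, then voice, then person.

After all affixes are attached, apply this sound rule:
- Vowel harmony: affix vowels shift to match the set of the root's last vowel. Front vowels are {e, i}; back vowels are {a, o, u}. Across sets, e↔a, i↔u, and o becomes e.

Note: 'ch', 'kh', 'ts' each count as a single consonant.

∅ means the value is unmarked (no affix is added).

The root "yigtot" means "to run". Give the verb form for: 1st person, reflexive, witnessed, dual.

yigtotoytotguguz

Attach number dual -oy → yigtotoy.
Attach evidentiality witnessed -tot → yigtotoytot.
Attach voice reflexive -gi → yigtotoytotgi.
Attach person 1st person -giz → yigtotoytotgigiz.
Apply vowel harmony: yigtotoytotgigiz → yigtotoytotguguz.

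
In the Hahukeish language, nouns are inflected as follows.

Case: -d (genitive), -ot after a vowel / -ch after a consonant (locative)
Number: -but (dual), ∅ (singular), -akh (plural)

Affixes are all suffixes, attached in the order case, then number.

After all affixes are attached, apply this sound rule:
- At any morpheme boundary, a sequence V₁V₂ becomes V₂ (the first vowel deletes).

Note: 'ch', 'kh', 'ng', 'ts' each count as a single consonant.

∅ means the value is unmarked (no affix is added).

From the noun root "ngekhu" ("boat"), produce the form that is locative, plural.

ngekhotakh

Attach case locative -ot (after vowel 'u') → ngekhuot.
Attach number plural -akh → ngekhuotakh.
Apply vowel deletion: ngekhuotakh → ngekhotakh.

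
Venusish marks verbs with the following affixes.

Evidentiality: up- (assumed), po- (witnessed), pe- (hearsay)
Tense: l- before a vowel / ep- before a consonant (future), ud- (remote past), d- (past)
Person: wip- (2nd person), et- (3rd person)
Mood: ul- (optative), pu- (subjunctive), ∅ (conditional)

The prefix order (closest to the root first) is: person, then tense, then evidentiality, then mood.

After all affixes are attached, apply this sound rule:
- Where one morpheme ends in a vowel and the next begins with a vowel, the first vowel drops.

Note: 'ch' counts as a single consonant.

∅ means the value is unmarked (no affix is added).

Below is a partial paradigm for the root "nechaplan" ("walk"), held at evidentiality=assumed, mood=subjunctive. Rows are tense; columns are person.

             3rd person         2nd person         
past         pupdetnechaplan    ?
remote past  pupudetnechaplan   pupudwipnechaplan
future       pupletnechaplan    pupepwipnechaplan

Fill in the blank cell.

pupdwipnechaplan

Attach person 2nd person wip- → wipnechaplan.
Attach tense past d- → dwipnechaplan.
Attach evidentiality assumed up- → updwipnechaplan.
Attach mood subjunctive pu- → puupdwipnechaplan.
Apply vowel deletion: puupdwipnechaplan → pupdwipnechaplan.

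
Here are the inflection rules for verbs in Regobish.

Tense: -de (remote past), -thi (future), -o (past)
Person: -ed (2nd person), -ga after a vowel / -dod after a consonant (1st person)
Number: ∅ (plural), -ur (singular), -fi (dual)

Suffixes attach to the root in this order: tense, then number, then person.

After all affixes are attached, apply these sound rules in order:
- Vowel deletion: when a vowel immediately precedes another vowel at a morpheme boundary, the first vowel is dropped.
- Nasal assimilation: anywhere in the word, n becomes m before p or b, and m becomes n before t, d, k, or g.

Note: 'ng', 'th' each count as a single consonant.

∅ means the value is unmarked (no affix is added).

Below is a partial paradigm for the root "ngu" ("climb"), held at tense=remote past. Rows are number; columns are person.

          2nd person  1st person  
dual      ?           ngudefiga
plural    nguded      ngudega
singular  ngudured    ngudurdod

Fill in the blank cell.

Attach tense remote past -de → ngude.
Attach number dual -fi → ngudefi.
Attach person 2nd person -ed → ngudefied.
Apply vowel deletion: ngudefied → ngudefed.
Nasal assimilation: no change.

ngudefed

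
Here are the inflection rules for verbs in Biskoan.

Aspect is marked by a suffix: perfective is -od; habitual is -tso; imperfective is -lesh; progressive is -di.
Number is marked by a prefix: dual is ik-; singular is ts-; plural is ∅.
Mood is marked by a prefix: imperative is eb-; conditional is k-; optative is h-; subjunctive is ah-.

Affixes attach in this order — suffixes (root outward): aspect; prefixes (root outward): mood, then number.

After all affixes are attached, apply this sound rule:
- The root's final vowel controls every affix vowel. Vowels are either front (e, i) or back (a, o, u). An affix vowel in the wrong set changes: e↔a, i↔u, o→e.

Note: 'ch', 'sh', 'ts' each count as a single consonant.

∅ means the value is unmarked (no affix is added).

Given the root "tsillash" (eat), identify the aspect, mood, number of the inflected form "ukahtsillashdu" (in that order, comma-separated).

progressive, subjunctive, dual

Segment: ik-ah-tsillash-di.
aspect: -di → progressive.
mood: ah- → subjunctive.
number: ik- → dual.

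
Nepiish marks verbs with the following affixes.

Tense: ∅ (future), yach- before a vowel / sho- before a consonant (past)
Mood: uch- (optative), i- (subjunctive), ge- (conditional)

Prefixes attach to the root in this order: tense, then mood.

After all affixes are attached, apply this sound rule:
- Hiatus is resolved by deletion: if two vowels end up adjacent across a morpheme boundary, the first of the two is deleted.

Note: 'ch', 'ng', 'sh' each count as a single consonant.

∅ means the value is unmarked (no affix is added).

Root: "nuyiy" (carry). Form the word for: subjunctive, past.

Attach tense past sho- (before consonant 'n') → shonuyiy.
Attach mood subjunctive i- → ishonuyiy.
Vowel deletion: no change.

ishonuyiy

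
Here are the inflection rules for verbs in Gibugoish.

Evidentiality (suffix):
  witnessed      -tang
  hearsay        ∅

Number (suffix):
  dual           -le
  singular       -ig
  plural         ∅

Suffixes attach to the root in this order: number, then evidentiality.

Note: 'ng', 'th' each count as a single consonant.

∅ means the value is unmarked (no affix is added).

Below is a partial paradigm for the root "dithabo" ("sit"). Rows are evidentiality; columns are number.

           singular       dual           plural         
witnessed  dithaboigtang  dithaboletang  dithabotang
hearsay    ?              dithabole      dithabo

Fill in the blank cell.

Attach number singular -ig → dithaboig.
evidentiality = hearsay: zero marking, form stays dithaboig.

dithaboig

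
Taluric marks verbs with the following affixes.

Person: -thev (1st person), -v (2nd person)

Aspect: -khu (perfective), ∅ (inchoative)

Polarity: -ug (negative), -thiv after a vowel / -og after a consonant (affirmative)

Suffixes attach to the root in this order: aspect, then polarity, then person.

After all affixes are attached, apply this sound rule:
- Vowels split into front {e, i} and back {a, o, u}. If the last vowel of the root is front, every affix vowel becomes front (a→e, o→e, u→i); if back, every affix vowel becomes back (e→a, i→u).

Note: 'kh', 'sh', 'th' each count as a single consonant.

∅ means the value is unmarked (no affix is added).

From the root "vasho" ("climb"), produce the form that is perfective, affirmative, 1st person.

vashokhuthuvthav

Attach aspect perfective -khu → vashokhu.
Attach polarity affirmative -thiv (after vowel 'u') → vashokhuthiv.
Attach person 1st person -thev → vashokhuthivthev.
Apply vowel harmony: vashokhuthivthev → vashokhuthuvthav.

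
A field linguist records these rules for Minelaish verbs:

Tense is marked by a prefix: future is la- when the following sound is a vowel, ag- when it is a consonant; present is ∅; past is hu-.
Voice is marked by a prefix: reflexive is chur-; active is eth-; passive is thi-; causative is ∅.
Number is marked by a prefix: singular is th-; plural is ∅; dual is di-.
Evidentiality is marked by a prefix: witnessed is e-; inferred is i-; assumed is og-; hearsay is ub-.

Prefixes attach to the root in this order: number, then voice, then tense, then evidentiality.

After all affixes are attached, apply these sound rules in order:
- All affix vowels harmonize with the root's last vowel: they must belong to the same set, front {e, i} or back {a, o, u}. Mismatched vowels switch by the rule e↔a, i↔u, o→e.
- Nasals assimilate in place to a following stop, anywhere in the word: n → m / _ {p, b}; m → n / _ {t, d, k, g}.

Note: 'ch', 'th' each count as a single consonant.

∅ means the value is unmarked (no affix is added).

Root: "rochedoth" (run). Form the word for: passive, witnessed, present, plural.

number = plural: zero marking, form stays rochedoth.
Attach voice passive thi- → thirochedoth.
tense = present: zero marking, form stays thirochedoth.
Attach evidentiality witnessed e- → ethirochedoth.
Apply vowel harmony: ethirochedoth → athurochedoth.
Nasal assimilation: no change.

athurochedoth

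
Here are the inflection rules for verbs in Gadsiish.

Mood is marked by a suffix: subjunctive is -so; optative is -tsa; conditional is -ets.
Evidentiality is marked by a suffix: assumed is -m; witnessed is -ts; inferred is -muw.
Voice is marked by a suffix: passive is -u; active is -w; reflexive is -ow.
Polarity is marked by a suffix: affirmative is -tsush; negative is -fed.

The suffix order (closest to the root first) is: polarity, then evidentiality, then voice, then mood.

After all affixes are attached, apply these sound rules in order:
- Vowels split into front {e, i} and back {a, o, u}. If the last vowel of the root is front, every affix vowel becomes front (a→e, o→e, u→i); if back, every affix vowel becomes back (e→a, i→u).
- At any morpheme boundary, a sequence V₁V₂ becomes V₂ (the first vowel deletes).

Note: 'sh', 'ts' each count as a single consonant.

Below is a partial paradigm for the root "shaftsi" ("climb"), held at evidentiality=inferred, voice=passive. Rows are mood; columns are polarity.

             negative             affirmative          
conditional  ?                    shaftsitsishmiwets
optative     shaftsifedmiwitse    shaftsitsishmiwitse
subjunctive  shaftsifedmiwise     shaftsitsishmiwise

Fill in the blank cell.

Attach polarity negative -fed → shaftsifed.
Attach evidentiality inferred -muw → shaftsifedmuw.
Attach voice passive -u → shaftsifedmuwu.
Attach mood conditional -ets → shaftsifedmuwuets.
Apply vowel harmony: shaftsifedmuwuets → shaftsifedmiwiets.
Apply vowel deletion: shaftsifedmiwiets → shaftsifedmiwets.

shaftsifedmiwets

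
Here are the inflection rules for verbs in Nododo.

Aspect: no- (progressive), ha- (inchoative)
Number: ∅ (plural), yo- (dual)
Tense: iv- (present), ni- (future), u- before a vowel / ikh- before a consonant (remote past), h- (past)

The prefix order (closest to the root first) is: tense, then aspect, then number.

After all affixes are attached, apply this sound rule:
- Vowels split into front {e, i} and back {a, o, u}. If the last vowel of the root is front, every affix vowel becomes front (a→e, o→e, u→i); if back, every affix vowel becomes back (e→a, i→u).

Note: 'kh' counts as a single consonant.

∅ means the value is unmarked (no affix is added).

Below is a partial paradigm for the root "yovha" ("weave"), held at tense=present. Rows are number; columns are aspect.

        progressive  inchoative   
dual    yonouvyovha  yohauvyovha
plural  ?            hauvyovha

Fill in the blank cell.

Attach tense present iv- → ivyovha.
Attach aspect progressive no- → noivyovha.
number = plural: zero marking, form stays noivyovha.
Apply vowel harmony: noivyovha → nouvyovha.

nouvyovha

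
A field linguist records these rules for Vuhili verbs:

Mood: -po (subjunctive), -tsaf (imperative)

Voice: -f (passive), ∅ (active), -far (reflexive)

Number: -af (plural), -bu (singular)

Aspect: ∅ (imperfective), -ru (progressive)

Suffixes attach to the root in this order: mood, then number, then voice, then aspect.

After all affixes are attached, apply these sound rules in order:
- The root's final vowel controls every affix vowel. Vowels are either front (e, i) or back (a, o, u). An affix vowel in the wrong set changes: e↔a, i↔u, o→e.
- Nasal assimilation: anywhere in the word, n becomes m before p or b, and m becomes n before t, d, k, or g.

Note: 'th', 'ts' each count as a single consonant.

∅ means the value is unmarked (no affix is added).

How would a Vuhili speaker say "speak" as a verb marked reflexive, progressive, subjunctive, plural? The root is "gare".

Attach mood subjunctive -po → garepo.
Attach number plural -af → garepoaf.
Attach voice reflexive -far → garepoaffar.
Attach aspect progressive -ru → garepoaffarru.
Apply vowel harmony: garepoaffarru → garepeefferri.
Nasal assimilation: no change.

garepeefferri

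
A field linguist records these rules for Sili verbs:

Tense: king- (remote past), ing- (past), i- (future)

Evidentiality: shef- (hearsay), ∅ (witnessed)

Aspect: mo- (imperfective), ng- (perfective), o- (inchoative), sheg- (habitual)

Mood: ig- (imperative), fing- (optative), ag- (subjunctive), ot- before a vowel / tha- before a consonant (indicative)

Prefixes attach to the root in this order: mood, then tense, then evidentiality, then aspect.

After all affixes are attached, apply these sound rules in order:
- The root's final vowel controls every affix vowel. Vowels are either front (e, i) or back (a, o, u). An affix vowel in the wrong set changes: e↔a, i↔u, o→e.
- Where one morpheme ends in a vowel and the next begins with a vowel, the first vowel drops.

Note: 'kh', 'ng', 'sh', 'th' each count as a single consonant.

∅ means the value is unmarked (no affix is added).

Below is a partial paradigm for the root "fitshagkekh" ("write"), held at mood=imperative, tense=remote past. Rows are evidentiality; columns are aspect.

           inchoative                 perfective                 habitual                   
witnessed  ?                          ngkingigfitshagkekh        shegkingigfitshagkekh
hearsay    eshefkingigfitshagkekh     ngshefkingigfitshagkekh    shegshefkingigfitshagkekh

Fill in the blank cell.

Attach mood imperative ig- → igfitshagkekh.
Attach tense remote past king- → kingigfitshagkekh.
evidentiality = witnessed: zero marking, form stays kingigfitshagkekh.
Attach aspect inchoative o- → okingigfitshagkekh.
Apply vowel harmony: okingigfitshagkekh → ekingigfitshagkekh.
Vowel deletion: no change.

ekingigfitshagkekh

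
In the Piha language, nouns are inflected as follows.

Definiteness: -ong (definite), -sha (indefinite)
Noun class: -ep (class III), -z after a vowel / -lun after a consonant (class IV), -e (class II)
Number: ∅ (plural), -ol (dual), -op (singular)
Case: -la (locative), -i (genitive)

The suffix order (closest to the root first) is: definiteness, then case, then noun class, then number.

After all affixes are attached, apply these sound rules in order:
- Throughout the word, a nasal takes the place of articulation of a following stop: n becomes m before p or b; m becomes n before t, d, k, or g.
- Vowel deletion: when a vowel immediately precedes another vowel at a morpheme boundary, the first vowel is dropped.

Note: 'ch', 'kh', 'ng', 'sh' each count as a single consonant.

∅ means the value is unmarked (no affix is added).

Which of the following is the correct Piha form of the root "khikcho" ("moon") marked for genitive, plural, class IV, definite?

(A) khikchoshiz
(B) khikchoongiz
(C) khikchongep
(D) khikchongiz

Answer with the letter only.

Attach definiteness definite -ong → khikchoong.
Attach case genitive -i → khikchoongi.
Attach noun class class IV -z (after vowel 'i') → khikchoongiz.
number = plural: zero marking, form stays khikchoongiz.
Nasal assimilation: no change.
Apply vowel deletion: khikchoongiz → khikchongiz.
So the correct form is khikchongiz, option (D).
(C) khikchongep is wrong: it uses class III instead of class IV for noun class.
(A) khikchoshiz is wrong: it uses indefinite instead of definite for definiteness.
(B) khikchoongiz is wrong: it fails to apply the sound rule(s).

D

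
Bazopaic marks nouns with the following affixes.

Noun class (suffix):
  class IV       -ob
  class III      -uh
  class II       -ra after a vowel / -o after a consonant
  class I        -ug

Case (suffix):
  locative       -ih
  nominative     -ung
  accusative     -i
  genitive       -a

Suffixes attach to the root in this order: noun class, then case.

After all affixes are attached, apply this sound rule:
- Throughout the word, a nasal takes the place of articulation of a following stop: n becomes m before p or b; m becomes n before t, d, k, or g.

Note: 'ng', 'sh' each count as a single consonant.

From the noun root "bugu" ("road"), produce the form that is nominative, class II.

buguraung

Attach noun class class II -ra (after vowel 'u') → bugura.
Attach case nominative -ung → buguraung.
Nasal assimilation: no change.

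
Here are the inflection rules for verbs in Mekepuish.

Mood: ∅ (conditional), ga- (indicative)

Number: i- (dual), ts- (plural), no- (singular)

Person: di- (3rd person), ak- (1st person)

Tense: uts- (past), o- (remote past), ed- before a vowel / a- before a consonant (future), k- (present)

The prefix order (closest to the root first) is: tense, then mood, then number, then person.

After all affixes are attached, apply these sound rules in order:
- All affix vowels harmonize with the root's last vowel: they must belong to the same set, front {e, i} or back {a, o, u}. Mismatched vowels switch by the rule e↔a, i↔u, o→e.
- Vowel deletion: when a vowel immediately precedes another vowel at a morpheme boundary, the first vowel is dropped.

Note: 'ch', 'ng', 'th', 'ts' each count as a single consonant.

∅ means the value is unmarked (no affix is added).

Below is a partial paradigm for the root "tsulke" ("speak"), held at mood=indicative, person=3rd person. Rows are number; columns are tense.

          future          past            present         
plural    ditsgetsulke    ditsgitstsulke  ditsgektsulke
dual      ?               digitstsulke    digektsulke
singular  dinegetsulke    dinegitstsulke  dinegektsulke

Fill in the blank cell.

Attach tense future a- (before consonant 'ts') → atsulke.
Attach mood indicative ga- → gaatsulke.
Attach number dual i- → igaatsulke.
Attach person 3rd person di- → diigaatsulke.
Apply vowel harmony: diigaatsulke → diigeetsulke.
Apply vowel deletion: diigeetsulke → digetsulke.

digetsulke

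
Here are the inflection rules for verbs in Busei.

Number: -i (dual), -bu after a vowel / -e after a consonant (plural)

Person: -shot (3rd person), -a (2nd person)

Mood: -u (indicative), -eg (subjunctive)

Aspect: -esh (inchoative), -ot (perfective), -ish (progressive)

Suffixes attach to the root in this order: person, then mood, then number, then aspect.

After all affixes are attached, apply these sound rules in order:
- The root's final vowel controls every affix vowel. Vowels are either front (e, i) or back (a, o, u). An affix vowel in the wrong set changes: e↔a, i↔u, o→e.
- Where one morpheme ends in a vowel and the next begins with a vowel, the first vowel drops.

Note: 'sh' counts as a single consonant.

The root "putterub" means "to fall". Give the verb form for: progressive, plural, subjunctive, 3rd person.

putterubshotagush

Attach person 3rd person -shot → putterubshot.
Attach mood subjunctive -eg → putterubshoteg.
Attach number plural -e (after consonant 'g') → putterubshotege.
Attach aspect progressive -ish → putterubshotegeish.
Apply vowel harmony: putterubshotegeish → putterubshotagaush.
Apply vowel deletion: putterubshotagaush → putterubshotagush.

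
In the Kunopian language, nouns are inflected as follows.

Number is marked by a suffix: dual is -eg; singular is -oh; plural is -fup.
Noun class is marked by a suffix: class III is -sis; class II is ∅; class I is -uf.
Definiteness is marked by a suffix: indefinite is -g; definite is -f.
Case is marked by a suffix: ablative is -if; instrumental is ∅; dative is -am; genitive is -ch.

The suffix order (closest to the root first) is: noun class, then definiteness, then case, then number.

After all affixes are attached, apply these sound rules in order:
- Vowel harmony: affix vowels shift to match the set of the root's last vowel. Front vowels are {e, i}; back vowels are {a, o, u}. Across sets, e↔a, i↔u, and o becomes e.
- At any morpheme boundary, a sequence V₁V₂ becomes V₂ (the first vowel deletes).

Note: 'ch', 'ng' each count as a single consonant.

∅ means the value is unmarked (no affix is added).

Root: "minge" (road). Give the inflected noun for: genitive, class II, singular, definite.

mingefcheh

noun class = class II: zero marking, form stays minge.
Attach definiteness definite -f → mingef.
Attach case genitive -ch → mingefch.
Attach number singular -oh → mingefchoh.
Apply vowel harmony: mingefchoh → mingefcheh.
Vowel deletion: no change.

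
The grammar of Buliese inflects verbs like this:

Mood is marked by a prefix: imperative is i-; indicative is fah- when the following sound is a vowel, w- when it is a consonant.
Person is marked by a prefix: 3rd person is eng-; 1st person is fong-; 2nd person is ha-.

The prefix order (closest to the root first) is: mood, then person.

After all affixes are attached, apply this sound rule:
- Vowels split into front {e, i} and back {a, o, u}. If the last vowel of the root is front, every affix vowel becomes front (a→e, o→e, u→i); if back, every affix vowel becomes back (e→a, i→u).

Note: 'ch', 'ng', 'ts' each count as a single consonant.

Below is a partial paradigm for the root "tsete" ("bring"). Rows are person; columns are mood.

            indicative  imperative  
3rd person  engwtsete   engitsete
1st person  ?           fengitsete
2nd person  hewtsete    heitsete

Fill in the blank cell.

fengwtsete

Attach mood indicative w- (before consonant 'ts') → wtsete.
Attach person 1st person fong- → fongwtsete.
Apply vowel harmony: fongwtsete → fengwtsete.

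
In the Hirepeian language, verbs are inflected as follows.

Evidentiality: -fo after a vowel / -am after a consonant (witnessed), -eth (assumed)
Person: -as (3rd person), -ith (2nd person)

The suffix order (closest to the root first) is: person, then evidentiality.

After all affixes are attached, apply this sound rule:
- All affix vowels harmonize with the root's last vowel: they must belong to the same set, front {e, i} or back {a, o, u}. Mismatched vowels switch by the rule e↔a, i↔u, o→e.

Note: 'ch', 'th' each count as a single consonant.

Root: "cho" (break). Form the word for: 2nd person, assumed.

chouthath

Attach person 2nd person -ith → choith.
Attach evidentiality assumed -eth → choitheth.
Apply vowel harmony: choitheth → chouthath.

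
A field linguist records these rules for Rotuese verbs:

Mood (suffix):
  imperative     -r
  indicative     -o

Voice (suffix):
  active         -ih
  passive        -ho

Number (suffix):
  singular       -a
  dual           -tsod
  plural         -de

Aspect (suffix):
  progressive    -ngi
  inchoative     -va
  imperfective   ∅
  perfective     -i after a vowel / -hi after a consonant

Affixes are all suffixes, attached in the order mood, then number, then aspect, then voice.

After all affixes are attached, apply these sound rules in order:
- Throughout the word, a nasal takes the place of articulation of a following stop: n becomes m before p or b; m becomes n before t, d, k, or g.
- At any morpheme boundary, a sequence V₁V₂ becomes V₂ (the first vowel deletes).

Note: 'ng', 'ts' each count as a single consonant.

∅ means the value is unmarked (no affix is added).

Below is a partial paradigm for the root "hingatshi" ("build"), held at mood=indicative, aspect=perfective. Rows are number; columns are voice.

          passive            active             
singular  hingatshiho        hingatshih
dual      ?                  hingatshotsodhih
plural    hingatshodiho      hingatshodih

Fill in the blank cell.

hingatshotsodhiho

Attach mood indicative -o → hingatshio.
Attach number dual -tsod → hingatshiotsod.
Attach aspect perfective -hi (after consonant 'd') → hingatshiotsodhi.
Attach voice passive -ho → hingatshiotsodhiho.
Nasal assimilation: no change.
Apply vowel deletion: hingatshiotsodhiho → hingatshotsodhiho.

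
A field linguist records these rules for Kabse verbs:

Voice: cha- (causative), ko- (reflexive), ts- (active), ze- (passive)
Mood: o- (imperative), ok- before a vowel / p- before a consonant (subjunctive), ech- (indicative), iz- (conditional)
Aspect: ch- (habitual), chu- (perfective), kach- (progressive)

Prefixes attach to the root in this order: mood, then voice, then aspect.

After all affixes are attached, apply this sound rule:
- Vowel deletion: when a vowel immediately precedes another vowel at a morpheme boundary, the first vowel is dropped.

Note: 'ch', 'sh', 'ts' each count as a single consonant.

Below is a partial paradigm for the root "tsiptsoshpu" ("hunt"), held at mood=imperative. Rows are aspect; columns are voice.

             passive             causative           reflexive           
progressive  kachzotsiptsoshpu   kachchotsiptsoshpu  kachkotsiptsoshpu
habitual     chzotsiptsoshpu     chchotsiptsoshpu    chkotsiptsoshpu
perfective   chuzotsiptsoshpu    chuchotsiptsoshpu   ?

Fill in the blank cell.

chukotsiptsoshpu

Attach mood imperative o- → otsiptsoshpu.
Attach voice reflexive ko- → kootsiptsoshpu.
Attach aspect perfective chu- → chukootsiptsoshpu.
Apply vowel deletion: chukootsiptsoshpu → chukotsiptsoshpu.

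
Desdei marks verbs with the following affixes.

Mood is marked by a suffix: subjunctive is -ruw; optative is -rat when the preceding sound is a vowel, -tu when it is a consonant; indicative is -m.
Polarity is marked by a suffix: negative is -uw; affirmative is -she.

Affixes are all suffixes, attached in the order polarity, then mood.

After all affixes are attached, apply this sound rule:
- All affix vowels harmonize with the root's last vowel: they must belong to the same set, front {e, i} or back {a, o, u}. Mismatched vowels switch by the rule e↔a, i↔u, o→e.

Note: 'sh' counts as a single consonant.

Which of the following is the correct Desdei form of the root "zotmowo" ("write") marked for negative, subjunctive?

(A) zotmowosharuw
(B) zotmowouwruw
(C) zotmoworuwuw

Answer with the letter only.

B

Attach polarity negative -uw → zotmowouw.
Attach mood subjunctive -ruw → zotmowouwruw.
Vowel harmony: no change.
So the correct form is zotmowouwruw, option (B).
(A) zotmowosharuw is wrong: it uses affirmative instead of negative for polarity.
(C) zotmoworuwuw is wrong: it has the affixes in the wrong order.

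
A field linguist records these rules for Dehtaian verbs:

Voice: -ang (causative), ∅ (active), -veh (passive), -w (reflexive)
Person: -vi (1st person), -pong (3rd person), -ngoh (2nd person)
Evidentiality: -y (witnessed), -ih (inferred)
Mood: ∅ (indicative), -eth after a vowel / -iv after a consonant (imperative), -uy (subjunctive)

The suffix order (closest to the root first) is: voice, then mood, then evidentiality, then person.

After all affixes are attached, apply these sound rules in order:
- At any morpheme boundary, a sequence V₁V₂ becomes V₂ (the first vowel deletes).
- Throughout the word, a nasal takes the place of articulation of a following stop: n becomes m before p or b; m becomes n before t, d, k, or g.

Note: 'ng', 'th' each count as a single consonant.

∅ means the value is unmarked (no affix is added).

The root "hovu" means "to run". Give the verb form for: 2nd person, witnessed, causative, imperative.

hovangivyngoh

Attach voice causative -ang → hovuang.
Attach mood imperative -iv (after consonant 'ng') → hovuangiv.
Attach evidentiality witnessed -y → hovuangivy.
Attach person 2nd person -ngoh → hovuangivyngoh.
Apply vowel deletion: hovuangivyngoh → hovangivyngoh.
Nasal assimilation: no change.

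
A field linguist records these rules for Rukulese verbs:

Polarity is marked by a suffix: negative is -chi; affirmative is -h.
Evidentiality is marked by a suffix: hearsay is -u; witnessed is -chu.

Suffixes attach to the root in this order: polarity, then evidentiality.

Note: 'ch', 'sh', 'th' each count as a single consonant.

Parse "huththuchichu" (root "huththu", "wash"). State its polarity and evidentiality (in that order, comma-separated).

negative, witnessed

Segment: huththu-chi-chu.
polarity: -chi → negative.
evidentiality: -chu → witnessed.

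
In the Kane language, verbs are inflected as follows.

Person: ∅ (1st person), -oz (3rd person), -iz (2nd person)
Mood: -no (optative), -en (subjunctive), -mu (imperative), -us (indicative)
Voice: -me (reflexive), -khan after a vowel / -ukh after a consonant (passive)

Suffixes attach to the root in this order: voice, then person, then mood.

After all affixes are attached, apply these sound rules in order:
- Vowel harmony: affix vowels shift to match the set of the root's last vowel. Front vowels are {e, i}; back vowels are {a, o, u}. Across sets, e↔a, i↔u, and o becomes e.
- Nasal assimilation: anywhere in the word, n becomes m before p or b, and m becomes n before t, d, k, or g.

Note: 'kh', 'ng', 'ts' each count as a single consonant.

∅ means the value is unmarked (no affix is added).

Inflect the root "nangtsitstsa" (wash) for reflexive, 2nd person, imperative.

nangtsitstsamauzmu

Attach voice reflexive -me → nangtsitstsame.
Attach person 2nd person -iz → nangtsitstsameiz.
Attach mood imperative -mu → nangtsitstsameizmu.
Apply vowel harmony: nangtsitstsameizmu → nangtsitstsamauzmu.
Nasal assimilation: no change.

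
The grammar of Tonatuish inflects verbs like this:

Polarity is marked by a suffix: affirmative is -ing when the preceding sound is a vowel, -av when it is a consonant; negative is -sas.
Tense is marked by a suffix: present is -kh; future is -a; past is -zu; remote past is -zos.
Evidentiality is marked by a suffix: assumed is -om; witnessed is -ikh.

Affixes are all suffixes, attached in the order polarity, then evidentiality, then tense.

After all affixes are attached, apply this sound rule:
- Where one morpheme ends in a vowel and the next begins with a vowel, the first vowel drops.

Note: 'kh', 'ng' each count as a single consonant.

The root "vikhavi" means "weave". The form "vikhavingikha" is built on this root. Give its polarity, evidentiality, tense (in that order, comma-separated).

Segment: vikhavi-ing-ikh-a.
polarity: -ing/av → affirmative.
evidentiality: -ikh → witnessed.
tense: -a → future.

affirmative, witnessed, future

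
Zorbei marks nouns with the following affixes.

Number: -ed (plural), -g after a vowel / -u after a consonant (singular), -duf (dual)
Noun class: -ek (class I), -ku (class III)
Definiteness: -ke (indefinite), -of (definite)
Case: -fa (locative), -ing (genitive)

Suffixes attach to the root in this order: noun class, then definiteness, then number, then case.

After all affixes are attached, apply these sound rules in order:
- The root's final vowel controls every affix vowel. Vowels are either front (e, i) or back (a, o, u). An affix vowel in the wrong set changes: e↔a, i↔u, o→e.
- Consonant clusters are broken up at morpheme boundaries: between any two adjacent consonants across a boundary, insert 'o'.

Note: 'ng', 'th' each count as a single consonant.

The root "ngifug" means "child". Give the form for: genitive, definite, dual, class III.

Attach noun class class III -ku → ngifugku.
Attach definiteness definite -of → ngifugkuof.
Attach number dual -duf → ngifugkuofduf.
Attach case genitive -ing → ngifugkuofdufing.
Apply vowel harmony: ngifugkuofdufing → ngifugkuofdufung.
Apply epenthesis: ngifugkuofdufung → ngifugokuofodufung.

ngifugokuofodufung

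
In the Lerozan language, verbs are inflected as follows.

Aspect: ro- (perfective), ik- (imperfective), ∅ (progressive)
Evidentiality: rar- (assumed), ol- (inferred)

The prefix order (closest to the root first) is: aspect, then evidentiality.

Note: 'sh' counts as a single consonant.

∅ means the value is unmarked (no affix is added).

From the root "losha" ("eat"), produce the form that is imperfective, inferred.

Attach aspect imperfective ik- → iklosha.
Attach evidentiality inferred ol- → oliklosha.

oliklosha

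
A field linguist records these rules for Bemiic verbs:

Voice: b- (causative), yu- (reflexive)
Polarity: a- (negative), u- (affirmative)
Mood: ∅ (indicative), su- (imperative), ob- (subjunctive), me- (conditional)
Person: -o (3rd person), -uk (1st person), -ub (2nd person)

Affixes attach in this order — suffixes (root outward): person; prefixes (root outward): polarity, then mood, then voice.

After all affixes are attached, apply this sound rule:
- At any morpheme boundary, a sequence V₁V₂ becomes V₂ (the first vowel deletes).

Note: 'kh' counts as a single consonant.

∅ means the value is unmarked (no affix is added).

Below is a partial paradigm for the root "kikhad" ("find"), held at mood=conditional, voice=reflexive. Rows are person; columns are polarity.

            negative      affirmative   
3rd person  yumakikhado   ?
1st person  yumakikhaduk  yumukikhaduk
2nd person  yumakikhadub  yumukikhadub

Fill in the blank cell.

Attach polarity affirmative u- → ukikhad.
Attach mood conditional me- → meukikhad.
Attach person 3rd person -o → meukikhado.
Attach voice reflexive yu- → yumeukikhado.
Apply vowel deletion: yumeukikhado → yumukikhado.

yumukikhado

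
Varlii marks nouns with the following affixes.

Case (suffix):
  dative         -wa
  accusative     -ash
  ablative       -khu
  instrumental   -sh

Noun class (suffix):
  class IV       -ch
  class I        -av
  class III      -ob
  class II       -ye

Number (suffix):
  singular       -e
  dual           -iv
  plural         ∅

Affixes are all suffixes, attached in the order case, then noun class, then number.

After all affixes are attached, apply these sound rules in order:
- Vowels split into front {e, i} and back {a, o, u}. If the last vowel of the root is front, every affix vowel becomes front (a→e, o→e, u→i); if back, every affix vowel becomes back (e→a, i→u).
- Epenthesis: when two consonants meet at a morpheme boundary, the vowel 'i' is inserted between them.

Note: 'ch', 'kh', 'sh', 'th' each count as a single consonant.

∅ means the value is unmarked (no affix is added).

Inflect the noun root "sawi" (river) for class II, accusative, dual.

Attach case accusative -ash → sawiash.
Attach noun class class II -ye → sawiashye.
Attach number dual -iv → sawiashyeiv.
Apply vowel harmony: sawiashyeiv → sawieshyeiv.
Apply epenthesis: sawieshyeiv → sawieshiyeiv.

sawieshiyeiv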